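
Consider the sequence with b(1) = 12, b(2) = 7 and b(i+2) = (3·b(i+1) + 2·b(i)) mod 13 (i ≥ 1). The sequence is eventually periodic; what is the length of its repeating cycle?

12

b(1) = 12; b(2) = 7; b(3) = 6; b(4) = 6; b(5) = 4; b(6) = 11; b(7) = 2; b(8) = 2; b(9) = 10; b(10) = 8; b(11) = 5; b(12) = 5; b(13) = 12; b(14) = 7.
Since (b(13), b(14)) = (b(1), b(2)) = (12, 7) (two consecutive terms determine the rest), the sequence is periodic with period 12.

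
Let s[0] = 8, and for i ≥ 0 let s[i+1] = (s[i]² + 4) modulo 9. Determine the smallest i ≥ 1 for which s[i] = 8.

Listing terms: s[0] = 8; s[1] = 5; s[2] = 2; s[3] = 8.
Since s[3] = s[0] = 8, the sequence is periodic with period 3.
The value 8 next appears (with i ≥ 1) at s[3].

3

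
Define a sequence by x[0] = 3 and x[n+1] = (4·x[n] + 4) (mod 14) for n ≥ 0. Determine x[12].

10

x[0] = 3,  x[1] = 2,  x[2] = 12,  x[3] = 10,  x[4] = 2.
Since x[4] = x[1] = 2, the sequence is eventually periodic: after a pre-period of length 1 it cycles with period 3.
For n ≥ 1, x[n] depends only on (n - 1) mod 3. (12 - 1) mod 3 = 2, so x[12] = x[3] = 10.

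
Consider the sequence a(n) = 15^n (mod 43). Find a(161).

We have a(0) = 1; a(1) = 15; a(2) = 10; a(3) = 21; a(4) = 14; a(5) = 38; a(6) = 11; a(7) = 36; a(8) = 24; a(9) = 16; a(10) = 25; a(11) = 31; a(12) = 35; a(13) = 9; a(14) = 6; a(15) = 4; a(16) = 17; a(17) = 40; a(18) = 41; a(19) = 13; a(20) = 23; a(21) = 1.
Since a(21) = a(0) = 1, the sequence is periodic with period 21.
(161 - 0) mod 21 = 14, so a(161) = a(14) = 6.

6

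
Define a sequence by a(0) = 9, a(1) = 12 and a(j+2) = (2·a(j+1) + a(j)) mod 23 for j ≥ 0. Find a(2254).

3

We have a(0) = 9,  a(1) = 12,  a(2) = 10,  a(3) = 9,  a(4) = 5,  a(5) = 19,  a(6) = 20,  a(7) = 13,  a(8) = 0,  a(9) = 13,  a(10) = 3,  a(11) = 19,  a(12) = 18,  a(13) = 9,  a(14) = 13,  a(15) = 12,  a(16) = 14,  a(17) = 17,  a(18) = 2,  a(19) = 21,  a(20) = 21,  a(21) = 17,  a(22) = 9,  a(23) = 12.
Since (a(22), a(23)) = (a(0), a(1)) = (9, 12) (two consecutive terms determine the rest), the sequence is periodic with period 22.
So a(2254) = a(0 + ((2254-0) mod 22)) = a(10) = 3.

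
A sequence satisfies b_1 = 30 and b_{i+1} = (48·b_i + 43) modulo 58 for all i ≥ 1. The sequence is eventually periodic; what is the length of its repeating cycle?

28

We have b_1 = 30; b_2 = 33; b_3 = 3; b_4 = 13; b_5 = 29; b_6 = 43; b_7 = 19; b_8 = 27; b_9 = 5; b_{10} = 51; b_{11} = 55; b_{12} = 15; b_{13} = 9; b_{14} = 11; b_{15} = 49; b_{16} = 17; b_{17} = 47; b_{18} = 37; b_{19} = 21; b_{20} = 7; b_{21} = 31; b_{22} = 23; b_{23} = 45; b_{24} = 57; b_{25} = 53; b_{26} = 35; b_{27} = 41; b_{28} = 39; b_{29} = 1; b_{30} = 33.
Since b_{30} = b_2 = 33, the sequence is eventually periodic: after a pre-period of length 1 it cycles with period 28.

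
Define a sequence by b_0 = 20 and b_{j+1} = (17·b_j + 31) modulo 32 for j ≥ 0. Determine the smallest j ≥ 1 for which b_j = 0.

Listing terms: b_0 = 20, b_1 = 19, b_2 = 2, b_3 = 1, b_4 = 16, b_5 = 15, b_6 = 30, b_7 = 29, b_8 = 12, b_9 = 11, b_{10} = 26, b_{11} = 25, b_{12} = 8, b_{13} = 7, b_{14} = 22, b_{15} = 21, b_{16} = 4, b_{17} = 3, b_{18} = 18, b_{19} = 17, b_{20} = 0, b_{21} = 31, b_{22} = 14, b_{23} = 13, b_{24} = 28, b_{25} = 27, b_{26} = 10, b_{27} = 9, b_{28} = 24, b_{29} = 23, b_{30} = 6, b_{31} = 5, b_{32} = 20.
The sequence repeats with period 32.
The value 0 first appears (with j ≥ 1) at b_{20}.

20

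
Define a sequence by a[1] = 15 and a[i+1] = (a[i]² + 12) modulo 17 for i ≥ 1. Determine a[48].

a[1] = 15,  a[2] = 16,  a[3] = 13,  a[4] = 11,  a[5] = 14,  a[6] = 4,  a[7] = 11.
Since a[7] = a[4] = 11, the sequence is eventually periodic: after a pre-period of length 3 it cycles with period 3.
For i ≥ 4, a[i] depends only on (i - 4) mod 3. (48 - 4) mod 3 = 2, so a[48] = a[6] = 4.

4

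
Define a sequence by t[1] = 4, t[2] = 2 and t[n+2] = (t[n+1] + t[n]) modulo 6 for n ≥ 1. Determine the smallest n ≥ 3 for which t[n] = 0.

3

Listing terms: t[1] = 4; t[2] = 2; t[3] = 0; t[4] = 2; t[5] = 2; t[6] = 4; t[7] = 0; t[8] = 4; t[9] = 4; t[10] = 2.
The sequence repeats with period 8.
The value 0 first appears (with n ≥ 3) at t[3].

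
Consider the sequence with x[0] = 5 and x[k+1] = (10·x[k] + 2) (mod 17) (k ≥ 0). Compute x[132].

Listing terms: x[0] = 5; x[1] = 1; x[2] = 12; x[3] = 3; x[4] = 15; x[5] = 16; x[6] = 9; x[7] = 7; x[8] = 4; x[9] = 8; x[10] = 14; x[11] = 6; x[12] = 11; x[13] = 10; x[14] = 0; x[15] = 2; x[16] = 5.
The sequence repeats with period 16.
So x[132] = x[0 + ((132-0) mod 16)] = x[4] = 15.

15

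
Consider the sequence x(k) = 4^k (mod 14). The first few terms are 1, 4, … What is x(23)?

2

x(0) = 1; x(1) = 4; x(2) = 2; x(3) = 8; x(4) = 4.
Since x(4) = x(1) = 4, the sequence is eventually periodic: after a pre-period of length 1 it cycles with period 3.
For k ≥ 1, x(k) depends only on (k - 1) mod 3. (23 - 1) mod 3 = 1, so x(23) = x(2) = 2.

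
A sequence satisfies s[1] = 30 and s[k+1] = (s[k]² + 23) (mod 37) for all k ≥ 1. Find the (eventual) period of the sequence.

9

Computing terms: s[1] = 30,  s[2] = 35,  s[3] = 27,  s[4] = 12,  s[5] = 19,  s[6] = 14,  s[7] = 34,  s[8] = 32,  s[9] = 11,  s[10] = 33,  s[11] = 2,  s[12] = 27.
Since s[12] = s[3] = 27, the sequence is eventually periodic: after a pre-period of length 2 it cycles with period 9.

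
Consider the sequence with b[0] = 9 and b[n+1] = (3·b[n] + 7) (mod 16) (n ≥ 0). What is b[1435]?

14

b[0] = 9; b[1] = 2; b[2] = 13; b[3] = 14; b[4] = 1; b[5] = 10; b[6] = 5; b[7] = 6; b[8] = 9.
Since b[8] = b[0] = 9, the sequence is periodic with period 8.
So b[1435] = b[0 + ((1435-0) mod 8)] = b[3] = 14.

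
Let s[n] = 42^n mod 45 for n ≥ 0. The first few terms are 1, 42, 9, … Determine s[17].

27

Listing terms: s[0] = 1; s[1] = 42; s[2] = 9; s[3] = 18; s[4] = 36; s[5] = 27; s[6] = 9.
Since s[6] = s[2] = 9, the sequence is eventually periodic: after a pre-period of length 2 it cycles with period 4.
For n ≥ 2, s[n] depends only on (n - 2) mod 4. (17 - 2) mod 4 = 3, so s[17] = s[5] = 27.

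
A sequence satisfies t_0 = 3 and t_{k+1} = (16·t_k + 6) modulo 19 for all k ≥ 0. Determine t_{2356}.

Computing terms: t_0 = 3, t_1 = 16, t_2 = 15, t_3 = 18, t_4 = 9, t_5 = 17, t_6 = 12, t_7 = 8, t_8 = 1, t_9 = 3.
The sequence repeats with period 9.
So t_{2356} = t_{0 + ((2356-0) mod 9)} = t_7 = 8.

8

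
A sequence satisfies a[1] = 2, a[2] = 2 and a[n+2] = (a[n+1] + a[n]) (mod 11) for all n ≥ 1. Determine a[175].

Computing terms: a[1] = 2, a[2] = 2, a[3] = 4, a[4] = 6, a[5] = 10, a[6] = 5, a[7] = 4, a[8] = 9, a[9] = 2, a[10] = 0, a[11] = 2, a[12] = 2.
The sequence repeats with period 10.
So a[175] = a[1 + ((175-1) mod 10)] = a[5] = 10.

10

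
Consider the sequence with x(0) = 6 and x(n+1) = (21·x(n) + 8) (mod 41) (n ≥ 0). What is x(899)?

Listing terms: x(0) = 6; x(1) = 11; x(2) = 34; x(3) = 25; x(4) = 0; x(5) = 8; x(6) = 12; x(7) = 14; x(8) = 15; x(9) = 36; x(10) = 26; x(11) = 21; x(12) = 39; x(13) = 7; x(14) = 32; x(15) = 24; x(16) = 20; x(17) = 18; x(18) = 17; x(19) = 37; x(20) = 6.
Since x(20) = x(0) = 6, the sequence is periodic with period 20.
So x(899) = x(0 + ((899-0) mod 20)) = x(19) = 37.

37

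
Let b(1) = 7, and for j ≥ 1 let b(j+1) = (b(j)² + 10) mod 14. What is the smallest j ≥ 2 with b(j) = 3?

2

b(1) = 7,  b(2) = 3,  b(3) = 5,  b(4) = 7.
Since b(4) = b(1) = 7, the sequence is periodic with period 3.
The value 3 first appears (with j ≥ 2) at b(2).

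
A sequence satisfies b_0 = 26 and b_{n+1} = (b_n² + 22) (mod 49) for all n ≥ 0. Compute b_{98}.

19

We have b_0 = 26; b_1 = 12; b_2 = 19; b_3 = 40; b_4 = 5; b_5 = 47; b_6 = 26.
The sequence repeats with period 6.
(98 - 0) mod 6 = 2, so b_{98} = b_2 = 19.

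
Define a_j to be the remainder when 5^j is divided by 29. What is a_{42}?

1

Listing terms: a_0 = 1; a_1 = 5; a_2 = 25; a_3 = 9; a_4 = 16; a_5 = 22; a_6 = 23; a_7 = 28; a_8 = 24; a_9 = 4; a_{10} = 20; a_{11} = 13; a_{12} = 7; a_{13} = 6; a_{14} = 1.
Since a_{14} = a_0 = 1, the sequence is periodic with period 14.
So a_{42} = a_{0 + ((42-0) mod 14)} = a_0 = 1.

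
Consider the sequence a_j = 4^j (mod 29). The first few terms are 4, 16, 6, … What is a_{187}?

9

We have a_1 = 4,  a_2 = 16,  a_3 = 6,  a_4 = 24,  a_5 = 9,  a_6 = 7,  a_7 = 28,  a_8 = 25,  a_9 = 13,  a_{10} = 23,  a_{11} = 5,  a_{12} = 20,  a_{13} = 22,  a_{14} = 1,  a_{15} = 4.
Since a_{15} = a_1 = 4, the sequence is periodic with period 14.
So a_{187} = a_{1 + ((187-1) mod 14)} = a_5 = 9.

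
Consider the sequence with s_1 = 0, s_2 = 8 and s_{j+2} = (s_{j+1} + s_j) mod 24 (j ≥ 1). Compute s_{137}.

0

We have s_1 = 0,  s_2 = 8,  s_3 = 8,  s_4 = 16,  s_5 = 0,  s_6 = 16,  s_7 = 16,  s_8 = 8,  s_9 = 0,  s_{10} = 8.
The sequence repeats with period 8.
(137 - 1) mod 8 = 0, so s_{137} = s_1 = 0.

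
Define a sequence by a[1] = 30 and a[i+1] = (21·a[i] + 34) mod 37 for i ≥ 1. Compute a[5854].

14

We have a[1] = 30; a[2] = 35; a[3] = 29; a[4] = 14; a[5] = 32; a[6] = 3; a[7] = 23; a[8] = 36; a[9] = 13; a[10] = 11; a[11] = 6; a[12] = 12; a[13] = 27; a[14] = 9; a[15] = 1; a[16] = 18; a[17] = 5; a[18] = 28; a[19] = 30.
The sequence repeats with period 18.
(5854 - 1) mod 18 = 3, so a[5854] = a[4] = 14.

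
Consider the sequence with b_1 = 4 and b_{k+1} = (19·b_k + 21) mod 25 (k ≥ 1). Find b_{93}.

b_1 = 4,  b_2 = 22,  b_3 = 14,  b_4 = 12,  b_5 = 24,  b_6 = 2,  b_7 = 9,  b_8 = 17,  b_9 = 19,  b_{10} = 7,  b_{11} = 4.
Since b_{11} = b_1 = 4, the sequence is periodic with period 10.
(93 - 1) mod 10 = 2, so b_{93} = b_3 = 14.

14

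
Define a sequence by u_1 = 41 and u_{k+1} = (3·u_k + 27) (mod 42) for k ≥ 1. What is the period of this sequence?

6

Computing terms: u_1 = 41,  u_2 = 24,  u_3 = 15,  u_4 = 30,  u_5 = 33,  u_6 = 0,  u_7 = 27,  u_8 = 24.
Since u_8 = u_2 = 24, the sequence is eventually periodic: after a pre-period of length 1 it cycles with period 6.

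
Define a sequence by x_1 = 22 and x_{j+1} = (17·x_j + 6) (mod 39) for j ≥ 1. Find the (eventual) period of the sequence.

6

Listing terms: x_1 = 22, x_2 = 29, x_3 = 31, x_4 = 26, x_5 = 19, x_6 = 17, x_7 = 22.
The sequence repeats with period 6.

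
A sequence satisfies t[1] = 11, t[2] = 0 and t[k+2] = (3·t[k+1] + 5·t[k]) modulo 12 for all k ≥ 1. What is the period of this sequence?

12

t[1] = 11, t[2] = 0, t[3] = 7, t[4] = 9, t[5] = 2, t[6] = 3, t[7] = 7, t[8] = 0, t[9] = 11, t[10] = 9, t[11] = 10, t[12] = 3, t[13] = 11, t[14] = 0.
The sequence repeats with period 12.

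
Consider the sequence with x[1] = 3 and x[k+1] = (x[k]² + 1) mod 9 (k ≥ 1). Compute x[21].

We have x[1] = 3, x[2] = 1, x[3] = 2, x[4] = 5, x[5] = 8, x[6] = 2.
Since x[6] = x[3] = 2, the sequence is eventually periodic: after a pre-period of length 2 it cycles with period 3.
For k ≥ 3, x[k] depends only on (k - 3) mod 3. (21 - 3) mod 3 = 0, so x[21] = x[3] = 2.

2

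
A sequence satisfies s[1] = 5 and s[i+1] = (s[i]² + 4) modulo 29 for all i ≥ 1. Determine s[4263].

Listing terms: s[1] = 5,  s[2] = 0,  s[3] = 4,  s[4] = 20,  s[5] = 27,  s[6] = 8,  s[7] = 10,  s[8] = 17,  s[9] = 3,  s[10] = 13,  s[11] = 28,  s[12] = 5.
The sequence repeats with period 11.
So s[4263] = s[1 + ((4263-1) mod 11)] = s[6] = 8.

8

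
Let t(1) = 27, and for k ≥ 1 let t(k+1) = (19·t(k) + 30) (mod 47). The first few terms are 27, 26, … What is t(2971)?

We have t(1) = 27, t(2) = 26, t(3) = 7, t(4) = 22, t(5) = 25, t(6) = 35, t(7) = 37, t(8) = 28, t(9) = 45, t(10) = 39, t(11) = 19, t(12) = 15, t(13) = 33, t(14) = 46, t(15) = 11, t(16) = 4, t(17) = 12, t(18) = 23, t(19) = 44, t(20) = 20, t(21) = 34, t(22) = 18, t(23) = 43, t(24) = 1, t(25) = 2, t(26) = 21, t(27) = 6, t(28) = 3, t(29) = 40, t(30) = 38, t(31) = 0, t(32) = 30, t(33) = 36, t(34) = 9, t(35) = 13, t(36) = 42, t(37) = 29, t(38) = 17, t(39) = 24, t(40) = 16, t(41) = 5, t(42) = 31, t(43) = 8, t(44) = 41, t(45) = 10, t(46) = 32, t(47) = 27.
The sequence repeats with period 46.
So t(2971) = t(1 + ((2971-1) mod 46)) = t(27) = 6.

6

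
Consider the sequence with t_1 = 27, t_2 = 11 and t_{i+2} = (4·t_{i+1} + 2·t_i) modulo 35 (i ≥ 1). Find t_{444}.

19

t_1 = 27; t_2 = 11; t_3 = 28; t_4 = 29; t_5 = 32; t_6 = 11; t_7 = 3; t_8 = 34; t_9 = 2; t_{10} = 6; t_{11} = 28; t_{12} = 19; t_{13} = 27; t_{14} = 6; t_{15} = 8; t_{16} = 9; t_{17} = 17; t_{18} = 16; t_{19} = 28; t_{20} = 4; t_{21} = 2; t_{22} = 16; t_{23} = 33; t_{24} = 24; t_{25} = 22; t_{26} = 31; t_{27} = 28; t_{28} = 34; t_{29} = 17; t_{30} = 31; t_{31} = 18; t_{32} = 29; t_{33} = 12; t_{34} = 1; t_{35} = 28; t_{36} = 9; t_{37} = 22; t_{38} = 1; t_{39} = 13; t_{40} = 19; t_{41} = 32; t_{42} = 26; t_{43} = 28; t_{44} = 24; t_{45} = 12; t_{46} = 26; t_{47} = 23; t_{48} = 4; t_{49} = 27; t_{50} = 11.
The sequence repeats with period 48.
(444 - 1) mod 48 = 11, so t_{444} = t_{12} = 19.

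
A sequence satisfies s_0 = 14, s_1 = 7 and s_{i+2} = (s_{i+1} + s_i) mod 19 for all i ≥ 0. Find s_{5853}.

s_0 = 14; s_1 = 7; s_2 = 2; s_3 = 9; s_4 = 11; s_5 = 1; s_6 = 12; s_7 = 13; s_8 = 6; s_9 = 0; s_{10} = 6; s_{11} = 6; s_{12} = 12; s_{13} = 18; s_{14} = 11; s_{15} = 10; s_{16} = 2; s_{17} = 12; s_{18} = 14; s_{19} = 7.
The sequence repeats with period 18.
So s_{5853} = s_{0 + ((5853-0) mod 18)} = s_3 = 9.

9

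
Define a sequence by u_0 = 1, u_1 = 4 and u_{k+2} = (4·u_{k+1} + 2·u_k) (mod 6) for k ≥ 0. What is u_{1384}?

2

We have u_0 = 1; u_1 = 4; u_2 = 0; u_3 = 2; u_4 = 2; u_5 = 0; u_6 = 4; u_7 = 4; u_8 = 0.
Since (u_7, u_8) = (u_1, u_2) = (4, 0) (two consecutive terms determine the rest), the sequence is eventually periodic: after a pre-period of length 1 it cycles with period 6.
For k ≥ 1, u_k depends only on (k - 1) mod 6. (1384 - 1) mod 6 = 3, so u_{1384} = u_4 = 2.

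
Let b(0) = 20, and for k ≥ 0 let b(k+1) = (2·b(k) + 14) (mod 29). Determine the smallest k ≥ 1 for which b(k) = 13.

We have b(0) = 20, b(1) = 25, b(2) = 6, b(3) = 26, b(4) = 8, b(5) = 1, b(6) = 16, b(7) = 17, b(8) = 19, b(9) = 23, b(10) = 2, b(11) = 18, b(12) = 21, b(13) = 27, b(14) = 10, b(15) = 5, b(16) = 24, b(17) = 4, b(18) = 22, b(19) = 0, b(20) = 14, b(21) = 13, b(22) = 11, b(23) = 7, b(24) = 28, b(25) = 12, b(26) = 9, b(27) = 3, b(28) = 20.
The sequence repeats with period 28.
The value 13 first appears (with k ≥ 1) at b(21).

21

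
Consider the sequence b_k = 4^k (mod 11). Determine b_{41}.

Listing terms: b_1 = 4,  b_2 = 5,  b_3 = 9,  b_4 = 3,  b_5 = 1,  b_6 = 4.
The sequence repeats with period 5.
So b_{41} = b_{1 + ((41-1) mod 5)} = b_1 = 4.

4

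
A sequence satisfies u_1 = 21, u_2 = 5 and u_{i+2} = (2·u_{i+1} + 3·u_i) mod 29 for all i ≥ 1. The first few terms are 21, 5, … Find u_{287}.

26

u_1 = 21, u_2 = 5, u_3 = 15, u_4 = 16, u_5 = 19, u_6 = 28, u_7 = 26, u_8 = 20, u_9 = 2, u_{10} = 6, u_{11} = 18, u_{12} = 25, u_{13} = 17, u_{14} = 22, u_{15} = 8, u_{16} = 24, u_{17} = 14, u_{18} = 13, u_{19} = 10, u_{20} = 1, u_{21} = 3, u_{22} = 9, u_{23} = 27, u_{24} = 23, u_{25} = 11, u_{26} = 4, u_{27} = 12, u_{28} = 7, u_{29} = 21, u_{30} = 5.
Since (u_{29}, u_{30}) = (u_1, u_2) = (21, 5) (two consecutive terms determine the rest), the sequence is periodic with period 28.
So u_{287} = u_{1 + ((287-1) mod 28)} = u_7 = 26.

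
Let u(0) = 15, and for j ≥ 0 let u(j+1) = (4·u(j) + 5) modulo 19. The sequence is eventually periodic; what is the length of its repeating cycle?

Listing terms: u(0) = 15; u(1) = 8; u(2) = 18; u(3) = 1; u(4) = 9; u(5) = 3; u(6) = 17; u(7) = 16; u(8) = 12; u(9) = 15.
Since u(9) = u(0) = 15, the sequence is periodic with period 9.

9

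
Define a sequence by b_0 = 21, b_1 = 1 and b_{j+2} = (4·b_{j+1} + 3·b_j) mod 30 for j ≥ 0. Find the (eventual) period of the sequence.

24

We have b_0 = 21; b_1 = 1; b_2 = 7; b_3 = 1; b_4 = 25; b_5 = 13; b_6 = 7; b_7 = 7; b_8 = 19; b_9 = 7; b_{10} = 25; b_{11} = 1; b_{12} = 19; b_{13} = 19; b_{14} = 13; b_{15} = 19; b_{16} = 25; b_{17} = 7; b_{18} = 13; b_{19} = 13; b_{20} = 1; b_{21} = 13; b_{22} = 25; b_{23} = 19; b_{24} = 1; b_{25} = 1; b_{26} = 7.
Since (b_{25}, b_{26}) = (b_1, b_2) = (1, 7) (two consecutive terms determine the rest), the sequence is eventually periodic: after a pre-period of length 1 it cycles with period 24.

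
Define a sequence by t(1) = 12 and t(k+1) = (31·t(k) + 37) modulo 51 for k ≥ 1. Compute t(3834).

26

Listing terms: t(1) = 12, t(2) = 1, t(3) = 17, t(4) = 3, t(5) = 28, t(6) = 38, t(7) = 42, t(8) = 13, t(9) = 32, t(10) = 9, t(11) = 10, t(12) = 41, t(13) = 33, t(14) = 40, t(15) = 2, t(16) = 48, t(17) = 46, t(18) = 35, t(19) = 0, t(20) = 37, t(21) = 11, t(22) = 21, t(23) = 25, t(24) = 47, t(25) = 15, t(26) = 43, t(27) = 44, t(28) = 24, t(29) = 16, t(30) = 23, t(31) = 36, t(32) = 31, t(33) = 29, t(34) = 18, t(35) = 34, t(36) = 20, t(37) = 45, t(38) = 4, t(39) = 8, t(40) = 30, t(41) = 49, t(42) = 26, t(43) = 27, t(44) = 7, t(45) = 50, t(46) = 6, t(47) = 19, t(48) = 14, t(49) = 12.
Since t(49) = t(1) = 12, the sequence is periodic with period 48.
So t(3834) = t(1 + ((3834-1) mod 48)) = t(42) = 26.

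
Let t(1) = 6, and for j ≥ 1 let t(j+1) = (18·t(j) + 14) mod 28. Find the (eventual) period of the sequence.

t(1) = 6; t(2) = 10; t(3) = 26; t(4) = 6.
Since t(4) = t(1) = 6, the sequence is periodic with period 3.

3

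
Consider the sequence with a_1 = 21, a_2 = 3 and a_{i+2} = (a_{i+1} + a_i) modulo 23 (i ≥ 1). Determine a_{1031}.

Computing terms: a_1 = 21,  a_2 = 3,  a_3 = 1,  a_4 = 4,  a_5 = 5,  a_6 = 9,  a_7 = 14,  a_8 = 0,  a_9 = 14,  a_{10} = 14,  a_{11} = 5,  a_{12} = 19,  a_{13} = 1,  a_{14} = 20,  a_{15} = 21,  a_{16} = 18,  a_{17} = 16,  a_{18} = 11,  a_{19} = 4,  a_{20} = 15,  a_{21} = 19,  a_{22} = 11,  a_{23} = 7,  a_{24} = 18,  a_{25} = 2,  a_{26} = 20,  a_{27} = 22,  a_{28} = 19,  a_{29} = 18,  a_{30} = 14,  a_{31} = 9,  a_{32} = 0,  a_{33} = 9,  a_{34} = 9,  a_{35} = 18,  a_{36} = 4,  a_{37} = 22,  a_{38} = 3,  a_{39} = 2,  a_{40} = 5,  a_{41} = 7,  a_{42} = 12,  a_{43} = 19,  a_{44} = 8,  a_{45} = 4,  a_{46} = 12,  a_{47} = 16,  a_{48} = 5,  a_{49} = 21,  a_{50} = 3.
The sequence repeats with period 48.
(1031 - 1) mod 48 = 22, so a_{1031} = a_{23} = 7.

7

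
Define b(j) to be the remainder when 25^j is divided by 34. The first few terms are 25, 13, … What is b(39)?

15

Computing terms: b(1) = 25; b(2) = 13; b(3) = 19; b(4) = 33; b(5) = 9; b(6) = 21; b(7) = 15; b(8) = 1; b(9) = 25.
The sequence repeats with period 8.
(39 - 1) mod 8 = 6, so b(39) = b(7) = 15.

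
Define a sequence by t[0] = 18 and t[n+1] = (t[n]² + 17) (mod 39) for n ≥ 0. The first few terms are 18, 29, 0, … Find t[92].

0

t[0] = 18; t[1] = 29; t[2] = 0; t[3] = 17; t[4] = 33; t[5] = 14; t[6] = 18.
The sequence repeats with period 6.
(92 - 0) mod 6 = 2, so t[92] = t[2] = 0.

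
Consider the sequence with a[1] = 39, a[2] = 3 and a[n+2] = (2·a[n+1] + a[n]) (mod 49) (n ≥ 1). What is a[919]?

11

a[1] = 39, a[2] = 3, a[3] = 45, a[4] = 44, a[5] = 35, a[6] = 16, a[7] = 18, a[8] = 3, a[9] = 24, a[10] = 2, a[11] = 28, a[12] = 9, a[13] = 46, a[14] = 3, a[15] = 3, a[16] = 9, a[17] = 21, a[18] = 2, a[19] = 25, a[20] = 3, a[21] = 31, a[22] = 16, a[23] = 14, a[24] = 44, a[25] = 4, a[26] = 3, a[27] = 10, a[28] = 23, a[29] = 7, a[30] = 37, a[31] = 32, a[32] = 3, a[33] = 38, a[34] = 30, a[35] = 0, a[36] = 30, a[37] = 11, a[38] = 3, a[39] = 17, a[40] = 37, a[41] = 42, a[42] = 23, a[43] = 39, a[44] = 3.
Since (a[43], a[44]) = (a[1], a[2]) = (39, 3) (two consecutive terms determine the rest), the sequence is periodic with period 42.
(919 - 1) mod 42 = 36, so a[919] = a[37] = 11.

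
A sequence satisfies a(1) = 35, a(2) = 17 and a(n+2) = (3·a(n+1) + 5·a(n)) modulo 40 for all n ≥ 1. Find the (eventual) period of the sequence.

Listing terms: a(1) = 35, a(2) = 17, a(3) = 26, a(4) = 3, a(5) = 19, a(6) = 32, a(7) = 31, a(8) = 13, a(9) = 34, a(10) = 7, a(11) = 31, a(12) = 8, a(13) = 19, a(14) = 17, a(15) = 26.
Since (a(14), a(15)) = (a(2), a(3)) = (17, 26) (two consecutive terms determine the rest), the sequence is eventually periodic: after a pre-period of length 1 it cycles with period 12.

12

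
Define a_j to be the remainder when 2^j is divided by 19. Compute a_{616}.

16

a_0 = 1; a_1 = 2; a_2 = 4; a_3 = 8; a_4 = 16; a_5 = 13; a_6 = 7; a_7 = 14; a_8 = 9; a_9 = 18; a_{10} = 17; a_{11} = 15; a_{12} = 11; a_{13} = 3; a_{14} = 6; a_{15} = 12; a_{16} = 5; a_{17} = 10; a_{18} = 1.
Since a_{18} = a_0 = 1, the sequence is periodic with period 18.
So a_{616} = a_{0 + ((616-0) mod 18)} = a_4 = 16.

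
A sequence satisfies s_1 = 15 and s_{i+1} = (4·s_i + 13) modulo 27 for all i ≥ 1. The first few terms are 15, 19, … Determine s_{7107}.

We have s_1 = 15; s_2 = 19; s_3 = 8; s_4 = 18; s_5 = 4; s_6 = 2; s_7 = 21; s_8 = 16; s_9 = 23; s_{10} = 24; s_{11} = 1; s_{12} = 17; s_{13} = 0; s_{14} = 13; s_{15} = 11; s_{16} = 3; s_{17} = 25; s_{18} = 5; s_{19} = 6; s_{20} = 10; s_{21} = 26; s_{22} = 9; s_{23} = 22; s_{24} = 20; s_{25} = 12; s_{26} = 7; s_{27} = 14; s_{28} = 15.
Since s_{28} = s_1 = 15, the sequence is periodic with period 27.
(7107 - 1) mod 27 = 5, so s_{7107} = s_6 = 2.

2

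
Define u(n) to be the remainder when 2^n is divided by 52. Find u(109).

28

Computing terms: u(0) = 1,  u(1) = 2,  u(2) = 4,  u(3) = 8,  u(4) = 16,  u(5) = 32,  u(6) = 12,  u(7) = 24,  u(8) = 48,  u(9) = 44,  u(10) = 36,  u(11) = 20,  u(12) = 40,  u(13) = 28,  u(14) = 4.
Since u(14) = u(2) = 4, the sequence is eventually periodic: after a pre-period of length 2 it cycles with period 12.
For n ≥ 2, u(n) depends only on (n - 2) mod 12. (109 - 2) mod 12 = 11, so u(109) = u(13) = 28.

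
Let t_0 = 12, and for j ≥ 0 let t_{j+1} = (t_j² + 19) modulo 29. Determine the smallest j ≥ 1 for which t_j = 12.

4

Computing terms: t_0 = 12, t_1 = 18, t_2 = 24, t_3 = 15, t_4 = 12.
The sequence repeats with period 4.
The value 12 next appears (with j ≥ 1) at t_4.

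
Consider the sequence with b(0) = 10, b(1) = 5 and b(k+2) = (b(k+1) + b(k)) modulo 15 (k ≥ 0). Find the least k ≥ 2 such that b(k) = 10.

Computing terms: b(0) = 10,  b(1) = 5,  b(2) = 0,  b(3) = 5,  b(4) = 5,  b(5) = 10,  b(6) = 0,  b(7) = 10,  b(8) = 10,  b(9) = 5.
The sequence repeats with period 8.
The value 10 first appears (with k ≥ 2) at b(5).

5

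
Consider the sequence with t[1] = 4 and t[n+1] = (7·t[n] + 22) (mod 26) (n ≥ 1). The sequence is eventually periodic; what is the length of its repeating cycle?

Listing terms: t[1] = 4, t[2] = 24, t[3] = 8, t[4] = 0, t[5] = 22, t[6] = 20, t[7] = 6, t[8] = 12, t[9] = 2, t[10] = 10, t[11] = 14, t[12] = 16, t[13] = 4.
Since t[13] = t[1] = 4, the sequence is periodic with period 12.

12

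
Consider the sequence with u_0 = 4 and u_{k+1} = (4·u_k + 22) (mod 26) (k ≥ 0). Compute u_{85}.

12

Listing terms: u_0 = 4; u_1 = 12; u_2 = 18; u_3 = 16; u_4 = 8; u_5 = 2; u_6 = 4.
The sequence repeats with period 6.
(85 - 0) mod 6 = 1, so u_{85} = u_1 = 12.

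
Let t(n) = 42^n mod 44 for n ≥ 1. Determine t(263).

36

We have t(1) = 42,  t(2) = 4,  t(3) = 36,  t(4) = 16,  t(5) = 12,  t(6) = 20,  t(7) = 4.
Since t(7) = t(2) = 4, the sequence is eventually periodic: after a pre-period of length 1 it cycles with period 5.
For n ≥ 2, t(n) depends only on (n - 2) mod 5. (263 - 2) mod 5 = 1, so t(263) = t(3) = 36.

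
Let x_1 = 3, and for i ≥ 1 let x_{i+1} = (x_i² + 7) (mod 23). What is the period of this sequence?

x_1 = 3; x_2 = 16; x_3 = 10; x_4 = 15; x_5 = 2; x_6 = 11; x_7 = 13; x_8 = 15.
Since x_8 = x_4 = 15, the sequence is eventually periodic: after a pre-period of length 3 it cycles with period 4.

4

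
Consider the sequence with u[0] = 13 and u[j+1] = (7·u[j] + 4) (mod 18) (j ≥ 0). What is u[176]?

Computing terms: u[0] = 13,  u[1] = 5,  u[2] = 3,  u[3] = 7,  u[4] = 17,  u[5] = 15,  u[6] = 1,  u[7] = 11,  u[8] = 9,  u[9] = 13.
Since u[9] = u[0] = 13, the sequence is periodic with period 9.
(176 - 0) mod 9 = 5, so u[176] = u[5] = 15.

15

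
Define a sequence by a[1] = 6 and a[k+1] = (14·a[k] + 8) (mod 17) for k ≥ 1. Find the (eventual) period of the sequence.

16

We have a[1] = 6, a[2] = 7, a[3] = 4, a[4] = 13, a[5] = 3, a[6] = 16, a[7] = 11, a[8] = 9, a[9] = 15, a[10] = 14, a[11] = 0, a[12] = 8, a[13] = 1, a[14] = 5, a[15] = 10, a[16] = 12, a[17] = 6.
The sequence repeats with period 16.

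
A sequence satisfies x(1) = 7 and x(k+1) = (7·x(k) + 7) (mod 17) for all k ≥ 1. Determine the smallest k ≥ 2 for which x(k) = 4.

Computing terms: x(1) = 7, x(2) = 5, x(3) = 8, x(4) = 12, x(5) = 6, x(6) = 15, x(7) = 10, x(8) = 9, x(9) = 2, x(10) = 4, x(11) = 1, x(12) = 14, x(13) = 3, x(14) = 11, x(15) = 16, x(16) = 0, x(17) = 7.
Since x(17) = x(1) = 7, the sequence is periodic with period 16.
The value 4 first appears (with k ≥ 2) at x(10).

10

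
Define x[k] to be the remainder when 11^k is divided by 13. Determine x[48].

1

Computing terms: x[1] = 11; x[2] = 4; x[3] = 5; x[4] = 3; x[5] = 7; x[6] = 12; x[7] = 2; x[8] = 9; x[9] = 8; x[10] = 10; x[11] = 6; x[12] = 1; x[13] = 11.
Since x[13] = x[1] = 11, the sequence is periodic with period 12.
(48 - 1) mod 12 = 11, so x[48] = x[12] = 1.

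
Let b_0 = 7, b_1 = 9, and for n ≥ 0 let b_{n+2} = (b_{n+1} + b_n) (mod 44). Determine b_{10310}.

We have b_0 = 7; b_1 = 9; b_2 = 16; b_3 = 25; b_4 = 41; b_5 = 22; b_6 = 19; b_7 = 41; b_8 = 16; b_9 = 13; b_{10} = 29; b_{11} = 42; b_{12} = 27; b_{13} = 25; b_{14} = 8; b_{15} = 33; b_{16} = 41; b_{17} = 30; b_{18} = 27; b_{19} = 13; b_{20} = 40; b_{21} = 9; b_{22} = 5; b_{23} = 14; b_{24} = 19; b_{25} = 33; b_{26} = 8; b_{27} = 41; b_{28} = 5; b_{29} = 2; b_{30} = 7; b_{31} = 9.
The sequence repeats with period 30.
(10310 - 0) mod 30 = 20, so b_{10310} = b_{20} = 40.

40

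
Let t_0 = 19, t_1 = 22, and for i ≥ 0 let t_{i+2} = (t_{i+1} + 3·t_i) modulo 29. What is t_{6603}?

19

Computing terms: t_0 = 19,  t_1 = 22,  t_2 = 21,  t_3 = 0,  t_4 = 5,  t_5 = 5,  t_6 = 20,  t_7 = 6,  t_8 = 8,  t_9 = 26,  t_{10} = 21,  t_{11} = 12,  t_{12} = 17,  t_{13} = 24,  t_{14} = 17,  t_{15} = 2,  t_{16} = 24,  t_{17} = 1,  t_{18} = 15,  t_{19} = 18,  t_{20} = 5,  t_{21} = 1,  t_{22} = 16,  t_{23} = 19,  t_{24} = 9,  t_{25} = 8,  t_{26} = 6,  t_{27} = 1,  t_{28} = 19,  t_{29} = 22.
The sequence repeats with period 28.
So t_{6603} = t_{0 + ((6603-0) mod 28)} = t_{23} = 19.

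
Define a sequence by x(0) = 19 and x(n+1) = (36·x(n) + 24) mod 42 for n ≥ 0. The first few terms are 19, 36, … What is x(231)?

Computing terms: x(0) = 19,  x(1) = 36,  x(2) = 18,  x(3) = 0,  x(4) = 24,  x(5) = 6,  x(6) = 30,  x(7) = 12,  x(8) = 36.
Since x(8) = x(1) = 36, the sequence is eventually periodic: after a pre-period of length 1 it cycles with period 7.
For n ≥ 1, x(n) depends only on (n - 1) mod 7. (231 - 1) mod 7 = 6, so x(231) = x(7) = 12.

12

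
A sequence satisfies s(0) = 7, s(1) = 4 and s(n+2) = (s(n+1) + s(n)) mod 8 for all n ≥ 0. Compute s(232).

s(0) = 7,  s(1) = 4,  s(2) = 3,  s(3) = 7,  s(4) = 2,  s(5) = 1,  s(6) = 3,  s(7) = 4,  s(8) = 7,  s(9) = 3,  s(10) = 2,  s(11) = 5,  s(12) = 7,  s(13) = 4.
Since (s(12), s(13)) = (s(0), s(1)) = (7, 4) (two consecutive terms determine the rest), the sequence is periodic with period 12.
So s(232) = s(0 + ((232-0) mod 12)) = s(4) = 2.

2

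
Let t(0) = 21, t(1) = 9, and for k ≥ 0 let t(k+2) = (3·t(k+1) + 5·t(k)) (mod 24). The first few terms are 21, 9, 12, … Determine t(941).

18

We have t(0) = 21; t(1) = 9; t(2) = 12; t(3) = 9; t(4) = 15; t(5) = 18; t(6) = 9; t(7) = 21; t(8) = 12; t(9) = 21; t(10) = 3; t(11) = 18; t(12) = 21; t(13) = 9.
Since (t(12), t(13)) = (t(0), t(1)) = (21, 9) (two consecutive terms determine the rest), the sequence is periodic with period 12.
So t(941) = t(0 + ((941-0) mod 12)) = t(5) = 18.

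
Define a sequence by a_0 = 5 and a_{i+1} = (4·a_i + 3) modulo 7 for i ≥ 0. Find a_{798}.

5

We have a_0 = 5, a_1 = 2, a_2 = 4, a_3 = 5.
The sequence repeats with period 3.
(798 - 0) mod 3 = 0, so a_{798} = a_0 = 5.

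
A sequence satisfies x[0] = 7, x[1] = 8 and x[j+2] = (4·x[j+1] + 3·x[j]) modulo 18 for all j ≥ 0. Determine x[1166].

Computing terms: x[0] = 7; x[1] = 8; x[2] = 17; x[3] = 2; x[4] = 5; x[5] = 8; x[6] = 11; x[7] = 14; x[8] = 17; x[9] = 2.
Since (x[8], x[9]) = (x[2], x[3]) = (17, 2) (two consecutive terms determine the rest), the sequence is eventually periodic: after a pre-period of length 2 it cycles with period 6.
For j ≥ 2, x[j] depends only on (j - 2) mod 6. (1166 - 2) mod 6 = 0, so x[1166] = x[2] = 17.

17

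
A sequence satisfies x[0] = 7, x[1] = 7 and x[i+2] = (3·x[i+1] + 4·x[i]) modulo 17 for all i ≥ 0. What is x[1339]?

x[0] = 7, x[1] = 7, x[2] = 15, x[3] = 5, x[4] = 7, x[5] = 7.
Since (x[4], x[5]) = (x[0], x[1]) = (7, 7) (two consecutive terms determine the rest), the sequence is periodic with period 4.
(1339 - 0) mod 4 = 3, so x[1339] = x[3] = 5.

5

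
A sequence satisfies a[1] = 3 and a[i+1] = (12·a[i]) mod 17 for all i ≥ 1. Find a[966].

a[1] = 3,  a[2] = 2,  a[3] = 7,  a[4] = 16,  a[5] = 5,  a[6] = 9,  a[7] = 6,  a[8] = 4,  a[9] = 14,  a[10] = 15,  a[11] = 10,  a[12] = 1,  a[13] = 12,  a[14] = 8,  a[15] = 11,  a[16] = 13,  a[17] = 3.
The sequence repeats with period 16.
(966 - 1) mod 16 = 5, so a[966] = a[6] = 9.

9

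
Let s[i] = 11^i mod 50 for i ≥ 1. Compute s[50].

1

Listing terms: s[1] = 11, s[2] = 21, s[3] = 31, s[4] = 41, s[5] = 1, s[6] = 11.
Since s[6] = s[1] = 11, the sequence is periodic with period 5.
So s[50] = s[1 + ((50-1) mod 5)] = s[5] = 1.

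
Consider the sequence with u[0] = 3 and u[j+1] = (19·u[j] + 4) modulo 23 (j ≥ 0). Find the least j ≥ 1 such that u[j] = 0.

18

We have u[0] = 3, u[1] = 15, u[2] = 13, u[3] = 21, u[4] = 12, u[5] = 2, u[6] = 19, u[7] = 20, u[8] = 16, u[9] = 9, u[10] = 14, u[11] = 17, u[12] = 5, u[13] = 7, u[14] = 22, u[15] = 8, u[16] = 18, u[17] = 1, u[18] = 0, u[19] = 4, u[20] = 11, u[21] = 6, u[22] = 3.
The sequence repeats with period 22.
The value 0 first appears (with j ≥ 1) at u[18].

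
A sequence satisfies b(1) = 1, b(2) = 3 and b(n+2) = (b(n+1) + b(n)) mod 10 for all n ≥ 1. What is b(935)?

Computing terms: b(1) = 1,  b(2) = 3,  b(3) = 4,  b(4) = 7,  b(5) = 1,  b(6) = 8,  b(7) = 9,  b(8) = 7,  b(9) = 6,  b(10) = 3,  b(11) = 9,  b(12) = 2,  b(13) = 1,  b(14) = 3.
Since (b(13), b(14)) = (b(1), b(2)) = (1, 3) (two consecutive terms determine the rest), the sequence is periodic with period 12.
(935 - 1) mod 12 = 10, so b(935) = b(11) = 9.

9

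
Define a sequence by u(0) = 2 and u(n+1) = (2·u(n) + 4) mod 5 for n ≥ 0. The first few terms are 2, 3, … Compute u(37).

3

u(0) = 2, u(1) = 3, u(2) = 0, u(3) = 4, u(4) = 2.
The sequence repeats with period 4.
(37 - 0) mod 4 = 1, so u(37) = u(1) = 3.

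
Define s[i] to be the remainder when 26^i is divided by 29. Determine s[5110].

Listing terms: s[0] = 1; s[1] = 26; s[2] = 9; s[3] = 2; s[4] = 23; s[5] = 18; s[6] = 4; s[7] = 17; s[8] = 7; s[9] = 8; s[10] = 5; s[11] = 14; s[12] = 16; s[13] = 10; s[14] = 28; s[15] = 3; s[16] = 20; s[17] = 27; s[18] = 6; s[19] = 11; s[20] = 25; s[21] = 12; s[22] = 22; s[23] = 21; s[24] = 24; s[25] = 15; s[26] = 13; s[27] = 19; s[28] = 1.
The sequence repeats with period 28.
(5110 - 0) mod 28 = 14, so s[5110] = s[14] = 28.

28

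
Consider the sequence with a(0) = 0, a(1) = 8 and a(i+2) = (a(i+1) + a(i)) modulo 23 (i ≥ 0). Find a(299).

22

Computing terms: a(0) = 0,  a(1) = 8,  a(2) = 8,  a(3) = 16,  a(4) = 1,  a(5) = 17,  a(6) = 18,  a(7) = 12,  a(8) = 7,  a(9) = 19,  a(10) = 3,  a(11) = 22,  a(12) = 2,  a(13) = 1,  a(14) = 3,  a(15) = 4,  a(16) = 7,  a(17) = 11,  a(18) = 18,  a(19) = 6,  a(20) = 1,  a(21) = 7,  a(22) = 8,  a(23) = 15,  a(24) = 0,  a(25) = 15,  a(26) = 15,  a(27) = 7,  a(28) = 22,  a(29) = 6,  a(30) = 5,  a(31) = 11,  a(32) = 16,  a(33) = 4,  a(34) = 20,  a(35) = 1,  a(36) = 21,  a(37) = 22,  a(38) = 20,  a(39) = 19,  a(40) = 16,  a(41) = 12,  a(42) = 5,  a(43) = 17,  a(44) = 22,  a(45) = 16,  a(46) = 15,  a(47) = 8,  a(48) = 0,  a(49) = 8.
Since (a(48), a(49)) = (a(0), a(1)) = (0, 8) (two consecutive terms determine the rest), the sequence is periodic with period 48.
(299 - 0) mod 48 = 11, so a(299) = a(11) = 22.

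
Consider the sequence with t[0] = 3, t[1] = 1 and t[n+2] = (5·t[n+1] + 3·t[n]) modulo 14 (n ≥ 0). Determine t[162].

Listing terms: t[0] = 3, t[1] = 1, t[2] = 0, t[3] = 3, t[4] = 1.
The sequence repeats with period 3.
(162 - 0) mod 3 = 0, so t[162] = t[0] = 3.

3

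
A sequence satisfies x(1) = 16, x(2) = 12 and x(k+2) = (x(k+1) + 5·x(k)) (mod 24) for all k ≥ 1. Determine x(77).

12

x(1) = 16; x(2) = 12; x(3) = 20; x(4) = 8; x(5) = 12; x(6) = 4; x(7) = 16; x(8) = 12.
Since (x(7), x(8)) = (x(1), x(2)) = (16, 12) (two consecutive terms determine the rest), the sequence is periodic with period 6.
So x(77) = x(1 + ((77-1) mod 6)) = x(5) = 12.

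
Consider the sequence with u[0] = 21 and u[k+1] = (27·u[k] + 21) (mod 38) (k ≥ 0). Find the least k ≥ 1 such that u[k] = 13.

2

u[0] = 21,  u[1] = 18,  u[2] = 13,  u[3] = 30,  u[4] = 33,  u[5] = 0,  u[6] = 21.
The sequence repeats with period 6.
The value 13 first appears (with k ≥ 1) at u[2].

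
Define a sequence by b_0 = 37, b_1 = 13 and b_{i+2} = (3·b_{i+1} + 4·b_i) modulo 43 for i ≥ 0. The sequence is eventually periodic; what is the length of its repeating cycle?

We have b_0 = 37; b_1 = 13; b_2 = 15; b_3 = 11; b_4 = 7; b_5 = 22; b_6 = 8; b_7 = 26; b_8 = 24; b_9 = 4; b_{10} = 22; b_{11} = 39; b_{12} = 33; b_{13} = 40; b_{14} = 37; b_{15} = 13.
The sequence repeats with period 14.

14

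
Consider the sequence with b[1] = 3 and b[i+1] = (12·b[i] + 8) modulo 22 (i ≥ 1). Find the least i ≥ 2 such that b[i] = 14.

12

b[1] = 3; b[2] = 0; b[3] = 8; b[4] = 16; b[5] = 2; b[6] = 10; b[7] = 18; b[8] = 4; b[9] = 12; b[10] = 20; b[11] = 6; b[12] = 14; b[13] = 0.
Since b[13] = b[2] = 0, the sequence is eventually periodic: after a pre-period of length 1 it cycles with period 11.
The value 14 first appears (with i ≥ 2) at b[12].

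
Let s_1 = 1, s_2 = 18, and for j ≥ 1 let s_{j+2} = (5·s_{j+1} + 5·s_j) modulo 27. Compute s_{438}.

Computing terms: s_1 = 1, s_2 = 18, s_3 = 14, s_4 = 25, s_5 = 6, s_6 = 20, s_7 = 22, s_8 = 21, s_9 = 26, s_{10} = 19, s_{11} = 9, s_{12} = 5, s_{13} = 16, s_{14} = 24, s_{15} = 11, s_{16} = 13, s_{17} = 12, s_{18} = 17, s_{19} = 10, s_{20} = 0, s_{21} = 23, s_{22} = 7, s_{23} = 15, s_{24} = 2, s_{25} = 4, s_{26} = 3, s_{27} = 8, s_{28} = 1, s_{29} = 18.
The sequence repeats with period 27.
So s_{438} = s_{1 + ((438-1) mod 27)} = s_6 = 20.

20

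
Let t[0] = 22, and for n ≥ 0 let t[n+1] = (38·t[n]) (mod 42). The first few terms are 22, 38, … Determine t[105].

20

Computing terms: t[0] = 22, t[1] = 38, t[2] = 16, t[3] = 20, t[4] = 4, t[5] = 26, t[6] = 22.
Since t[6] = t[0] = 22, the sequence is periodic with period 6.
(105 - 0) mod 6 = 3, so t[105] = t[3] = 20.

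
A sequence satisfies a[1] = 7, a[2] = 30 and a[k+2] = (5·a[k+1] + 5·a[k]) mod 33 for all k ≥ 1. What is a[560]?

a[1] = 7, a[2] = 30, a[3] = 20, a[4] = 19, a[5] = 30, a[6] = 14, a[7] = 22, a[8] = 15, a[9] = 20, a[10] = 10, a[11] = 18, a[12] = 8, a[13] = 31, a[14] = 30, a[15] = 8, a[16] = 25, a[17] = 0, a[18] = 26, a[19] = 31, a[20] = 21, a[21] = 29, a[22] = 19, a[23] = 9, a[24] = 8, a[25] = 19, a[26] = 3, a[27] = 11, a[28] = 4, a[29] = 9, a[30] = 32, a[31] = 7, a[32] = 30.
The sequence repeats with period 30.
(560 - 1) mod 30 = 19, so a[560] = a[20] = 21.

21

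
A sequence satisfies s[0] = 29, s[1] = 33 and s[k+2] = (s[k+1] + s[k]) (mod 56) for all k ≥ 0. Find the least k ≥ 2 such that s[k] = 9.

Computing terms: s[0] = 29, s[1] = 33, s[2] = 6, s[3] = 39, s[4] = 45, s[5] = 28, s[6] = 17, s[7] = 45, s[8] = 6, s[9] = 51, s[10] = 1, s[11] = 52, s[12] = 53, s[13] = 49, s[14] = 46, s[15] = 39, s[16] = 29, s[17] = 12, s[18] = 41, s[19] = 53, s[20] = 38, s[21] = 35, s[22] = 17, s[23] = 52, s[24] = 13, s[25] = 9, s[26] = 22, s[27] = 31, s[28] = 53, s[29] = 28, s[30] = 25, s[31] = 53, s[32] = 22, s[33] = 19, s[34] = 41, s[35] = 4, s[36] = 45, s[37] = 49, s[38] = 38, s[39] = 31, s[40] = 13, s[41] = 44, s[42] = 1, s[43] = 45, s[44] = 46, s[45] = 35, s[46] = 25, s[47] = 4, s[48] = 29, s[49] = 33.
The sequence repeats with period 48.
The value 9 first appears (with k ≥ 2) at s[25].

25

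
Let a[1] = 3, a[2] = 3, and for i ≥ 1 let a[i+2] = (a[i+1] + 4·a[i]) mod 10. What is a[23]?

a[1] = 3, a[2] = 3, a[3] = 5, a[4] = 7, a[5] = 7, a[6] = 5, a[7] = 3, a[8] = 3.
Since (a[7], a[8]) = (a[1], a[2]) = (3, 3) (two consecutive terms determine the rest), the sequence is periodic with period 6.
(23 - 1) mod 6 = 4, so a[23] = a[5] = 7.

7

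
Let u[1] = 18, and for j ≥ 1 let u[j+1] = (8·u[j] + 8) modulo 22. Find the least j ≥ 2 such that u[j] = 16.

Computing terms: u[1] = 18; u[2] = 20; u[3] = 14; u[4] = 10; u[5] = 0; u[6] = 8; u[7] = 6; u[8] = 12; u[9] = 16; u[10] = 4; u[11] = 18.
The sequence repeats with period 10.
The value 16 first appears (with j ≥ 2) at u[9].

9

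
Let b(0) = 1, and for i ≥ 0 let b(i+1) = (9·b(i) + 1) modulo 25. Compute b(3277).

We have b(0) = 1,  b(1) = 10,  b(2) = 16,  b(3) = 20,  b(4) = 6,  b(5) = 5,  b(6) = 21,  b(7) = 15,  b(8) = 11,  b(9) = 0,  b(10) = 1.
The sequence repeats with period 10.
(3277 - 0) mod 10 = 7, so b(3277) = b(7) = 15.

15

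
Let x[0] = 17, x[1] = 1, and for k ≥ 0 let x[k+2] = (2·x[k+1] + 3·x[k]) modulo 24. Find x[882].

5

We have x[0] = 17; x[1] = 1; x[2] = 5; x[3] = 13; x[4] = 17; x[5] = 1.
The sequence repeats with period 4.
So x[882] = x[0 + ((882-0) mod 4)] = x[2] = 5.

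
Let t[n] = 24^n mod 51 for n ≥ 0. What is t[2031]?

39

Computing terms: t[0] = 1, t[1] = 24, t[2] = 15, t[3] = 3, t[4] = 21, t[5] = 45, t[6] = 9, t[7] = 12, t[8] = 33, t[9] = 27, t[10] = 36, t[11] = 48, t[12] = 30, t[13] = 6, t[14] = 42, t[15] = 39, t[16] = 18, t[17] = 24.
Since t[17] = t[1] = 24, the sequence is eventually periodic: after a pre-period of length 1 it cycles with period 16.
For n ≥ 1, t[n] depends only on (n - 1) mod 16. (2031 - 1) mod 16 = 14, so t[2031] = t[15] = 39.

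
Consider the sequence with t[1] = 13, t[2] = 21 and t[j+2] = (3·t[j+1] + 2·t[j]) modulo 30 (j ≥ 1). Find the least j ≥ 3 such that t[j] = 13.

t[1] = 13,  t[2] = 21,  t[3] = 29,  t[4] = 9,  t[5] = 25,  t[6] = 3,  t[7] = 29,  t[8] = 3,  t[9] = 7,  t[10] = 27,  t[11] = 5,  t[12] = 9,  t[13] = 7,  t[14] = 9,  t[15] = 11,  t[16] = 21,  t[17] = 25,  t[18] = 27,  t[19] = 11,  t[20] = 27,  t[21] = 13,  t[22] = 3,  t[23] = 5,  t[24] = 21,  t[25] = 13,  t[26] = 21.
Since (t[25], t[26]) = (t[1], t[2]) = (13, 21) (two consecutive terms determine the rest), the sequence is periodic with period 24.
The value 13 first appears (with j ≥ 3) at t[21].

21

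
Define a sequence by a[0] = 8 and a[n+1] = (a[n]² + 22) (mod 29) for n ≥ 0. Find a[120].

Computing terms: a[0] = 8; a[1] = 28; a[2] = 23; a[3] = 0; a[4] = 22; a[5] = 13; a[6] = 17; a[7] = 21; a[8] = 28.
Since a[8] = a[1] = 28, the sequence is eventually periodic: after a pre-period of length 1 it cycles with period 7.
For n ≥ 1, a[n] depends only on (n - 1) mod 7. (120 - 1) mod 7 = 0, so a[120] = a[1] = 28.

28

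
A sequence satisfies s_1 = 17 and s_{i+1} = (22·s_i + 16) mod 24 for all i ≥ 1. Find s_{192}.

Listing terms: s_1 = 17; s_2 = 6; s_3 = 4; s_4 = 8; s_5 = 0; s_6 = 16; s_7 = 8.
Since s_7 = s_4 = 8, the sequence is eventually periodic: after a pre-period of length 3 it cycles with period 3.
For i ≥ 4, s_i depends only on (i - 4) mod 3. (192 - 4) mod 3 = 2, so s_{192} = s_6 = 16.

16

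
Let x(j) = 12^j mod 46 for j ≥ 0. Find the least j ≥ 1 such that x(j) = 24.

Listing terms: x(0) = 1, x(1) = 12, x(2) = 6, x(3) = 26, x(4) = 36, x(5) = 18, x(6) = 32, x(7) = 16, x(8) = 8, x(9) = 4, x(10) = 2, x(11) = 24, x(12) = 12.
Since x(12) = x(1) = 12, the sequence is eventually periodic: after a pre-period of length 1 it cycles with period 11.
The value 24 first appears (with j ≥ 1) at x(11).

11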